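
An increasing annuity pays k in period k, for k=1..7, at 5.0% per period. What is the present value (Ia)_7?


(Ia)_n = sum_{k=1}^{n} k * v^k, v = 1/(1+i)
v = 0.952381
Sum computed term by term:
(Ia)_7 = 22.0185


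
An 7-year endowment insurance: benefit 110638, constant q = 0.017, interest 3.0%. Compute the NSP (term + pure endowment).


Term component = 11159.7872
Pure endowment = 7_p_x * v^7 * benefit = 0.8869 * 0.813092 * 110638 = 79784.4707
NSP = 90944.2579


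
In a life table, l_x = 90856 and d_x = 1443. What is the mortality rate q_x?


q_x = d_x / l_x
= 1443 / 90856
= 0.0159


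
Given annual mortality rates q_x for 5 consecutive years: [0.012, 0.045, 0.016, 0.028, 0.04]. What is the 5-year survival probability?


p_k = 1 - q_k for each year
Survival = product of (1 - q_k)
= 0.988 * 0.955 * 0.984 * 0.972 * 0.96
= 0.8663


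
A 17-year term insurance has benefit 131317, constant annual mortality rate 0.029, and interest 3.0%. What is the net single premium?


NSP = benefit * sum_{k=0}^{n-1} k_p_x * q * v^(k+1)
With constant q=0.029, v=0.970874
Sum = 0.311207
NSP = 131317 * 0.311207
= 40866.7711


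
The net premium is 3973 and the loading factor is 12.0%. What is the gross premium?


Gross = net * (1 + loading)
= 3973 * (1 + 0.12)
= 3973 * 1.12
= 4449.76


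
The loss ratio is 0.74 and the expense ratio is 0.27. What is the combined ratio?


Combined ratio = loss ratio + expense ratio
= 0.74 + 0.27
= 1.01


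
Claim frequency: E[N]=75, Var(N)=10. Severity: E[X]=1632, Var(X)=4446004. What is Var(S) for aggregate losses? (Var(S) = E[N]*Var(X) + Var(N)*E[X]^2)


Var(S) = E[N]*Var(X) + Var(N)*E[X]^2
= 75*4446004 + 10*1632^2
= 333450300 + 26634240
= 3.6008e+08


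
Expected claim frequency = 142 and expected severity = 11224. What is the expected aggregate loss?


E[S] = E[N] * E[X]
= 142 * 11224
= 1.5938e+06


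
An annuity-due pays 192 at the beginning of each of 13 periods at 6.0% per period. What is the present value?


PV_due = PMT * (1-(1+i)^(-n))/i * (1+i)
PV_immediate = 1699.7151
PV_due = 1699.7151 * 1.06
= 1801.698


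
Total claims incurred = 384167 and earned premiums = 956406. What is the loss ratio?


Loss ratio = claims / premiums
= 384167 / 956406
= 0.4017


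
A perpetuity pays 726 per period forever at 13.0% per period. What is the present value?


PV = PMT / i
= 726 / 0.13
= 5584.6154


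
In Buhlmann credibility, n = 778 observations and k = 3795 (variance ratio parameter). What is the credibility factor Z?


Z = n / (n + k)
= 778 / (778 + 3795)
= 778 / 4573
= 0.1701


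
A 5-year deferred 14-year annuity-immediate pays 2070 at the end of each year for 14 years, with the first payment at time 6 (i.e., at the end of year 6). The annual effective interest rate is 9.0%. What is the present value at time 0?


PV at time 5 of the 14-year annuity-immediate:
a_n = 2070 * (1-(1+0.09)^(-14))/0.09 = 16117.3313
Discount back 5 years to time 0:
PV = 16117.3313 * (1+0.09)^(-5)
= 16117.3313 * 0.649931
= 10475.1595


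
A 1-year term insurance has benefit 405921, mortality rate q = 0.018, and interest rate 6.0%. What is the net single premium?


NSP = benefit * q * v
v = 1/(1+i) = 0.943396
NSP = 405921 * 0.018 * 0.943396
= 6892.9981


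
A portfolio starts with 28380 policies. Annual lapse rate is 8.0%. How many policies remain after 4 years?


remaining = initial * (1 - lapse)^years
= 28380 * (1 - 0.08)^4
= 28380 * 0.716393
= 20331.2322


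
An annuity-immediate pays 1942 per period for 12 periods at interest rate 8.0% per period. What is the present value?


PV = PMT * (1 - (1+i)^(-n)) / i
= 1942 * (1 - (1+0.08)^(-12)) / 0.08
= 1942 * (1 - 0.397114) / 0.08
= 1942 * 7.536078
= 14635.0635


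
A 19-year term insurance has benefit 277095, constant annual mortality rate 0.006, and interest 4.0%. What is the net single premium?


NSP = benefit * sum_{k=0}^{n-1} k_p_x * q * v^(k+1)
With constant q=0.006, v=0.961538
Sum = 0.075214
NSP = 277095 * 0.075214
= 20841.4685


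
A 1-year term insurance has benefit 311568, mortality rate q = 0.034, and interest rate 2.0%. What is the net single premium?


NSP = benefit * q * v
v = 1/(1+i) = 0.980392
NSP = 311568 * 0.034 * 0.980392
= 10385.6


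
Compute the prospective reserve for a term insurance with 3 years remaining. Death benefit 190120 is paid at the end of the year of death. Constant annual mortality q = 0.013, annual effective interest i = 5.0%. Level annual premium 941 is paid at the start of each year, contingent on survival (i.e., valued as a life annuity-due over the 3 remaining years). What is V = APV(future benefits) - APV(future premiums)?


v = 1/(1+i) = 0.952381
APV(future benefits) per unit = sum_{k=0}^{2} k_p_x * q * v^(k+1) = 0.034959
APV(future benefits) = 190120 * 0.034959 = 6646.3779
Life annuity-due factor ä_{x:3} = sum_{k=0}^{2} k_p_x * v^k = 2.8236
APV(future premiums) = 941 * 2.8236 = 2657.0076
V = 6646.3779 - 2657.0076
= 3989.3703


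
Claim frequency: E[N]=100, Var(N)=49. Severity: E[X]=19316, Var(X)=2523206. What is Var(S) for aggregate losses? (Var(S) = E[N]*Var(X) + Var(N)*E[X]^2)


Var(S) = E[N]*Var(X) + Var(N)*E[X]^2
= 100*2523206 + 49*19316^2
= 252320600 + 18282284944
= 1.8535e+10


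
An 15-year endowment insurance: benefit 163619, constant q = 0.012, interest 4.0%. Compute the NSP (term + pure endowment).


Term component = 20265.1736
Pure endowment = 15_p_x * v^15 * benefit = 0.834361 * 0.555265 * 163619 = 75803.2478
NSP = 96068.4214


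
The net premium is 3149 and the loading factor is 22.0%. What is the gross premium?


Gross = net * (1 + loading)
= 3149 * (1 + 0.22)
= 3149 * 1.22
= 3841.78


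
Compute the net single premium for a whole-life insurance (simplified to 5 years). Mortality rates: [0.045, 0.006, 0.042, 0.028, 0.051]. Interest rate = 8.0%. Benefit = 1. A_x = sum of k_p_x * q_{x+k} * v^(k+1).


v = 0.925926
Year 0: k_p_x=1.0, q=0.045, term=0.041667
Year 1: k_p_x=0.955, q=0.006, term=0.004913
Year 2: k_p_x=0.94927, q=0.042, term=0.03165
Year 3: k_p_x=0.909401, q=0.028, term=0.018716
Year 4: k_p_x=0.883937, q=0.051, term=0.030681
A_x = 0.1276


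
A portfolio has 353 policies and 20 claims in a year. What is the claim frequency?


frequency = claims / policies
= 20 / 353
= 0.0567


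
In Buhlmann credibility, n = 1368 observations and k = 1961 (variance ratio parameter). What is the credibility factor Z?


Z = n / (n + k)
= 1368 / (1368 + 1961)
= 1368 / 3329
= 0.4109


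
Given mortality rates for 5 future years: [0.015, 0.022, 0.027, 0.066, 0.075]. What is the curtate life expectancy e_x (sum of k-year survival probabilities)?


e_x = sum_{k=1}^{n} k_p_x
k_p_x values:
  1_p_x = 0.985
  2_p_x = 0.96333
  3_p_x = 0.93732
  4_p_x = 0.875457
  5_p_x = 0.809798
e_x = 4.5709


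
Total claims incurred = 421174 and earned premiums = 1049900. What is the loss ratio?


Loss ratio = claims / premiums
= 421174 / 1049900
= 0.4012


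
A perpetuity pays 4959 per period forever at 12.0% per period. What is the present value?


PV = PMT / i
= 4959 / 0.12
= 41325.0


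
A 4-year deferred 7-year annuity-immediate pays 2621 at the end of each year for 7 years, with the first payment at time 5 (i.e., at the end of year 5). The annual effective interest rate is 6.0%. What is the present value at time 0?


PV at time 4 of the 7-year annuity-immediate:
a_n = 2621 * (1-(1+0.06)^(-7))/0.06 = 14631.4218
Discount back 4 years to time 0:
PV = 14631.4218 * (1+0.06)^(-4)
= 14631.4218 * 0.792094
= 11589.4565


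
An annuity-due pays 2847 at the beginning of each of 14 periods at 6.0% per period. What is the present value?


PV_due = PMT * (1-(1+i)^(-n))/i * (1+i)
PV_immediate = 26462.8192
PV_due = 26462.8192 * 1.06
= 28050.5884


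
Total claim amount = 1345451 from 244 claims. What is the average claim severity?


severity = total / number
= 1345451 / 244
= 5514.1434


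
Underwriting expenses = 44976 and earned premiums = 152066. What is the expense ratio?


Expense ratio = expenses / premiums
= 44976 / 152066
= 0.2958


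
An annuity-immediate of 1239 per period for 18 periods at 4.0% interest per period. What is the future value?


FV = PMT * ((1+i)^n - 1) / i
= 1239 * ((1.04)^18 - 1) / 0.04
= 1239 * (2.025817 - 1) / 0.04
= 31774.6666


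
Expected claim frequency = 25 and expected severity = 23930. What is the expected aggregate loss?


E[S] = E[N] * E[X]
= 25 * 23930
= 598250


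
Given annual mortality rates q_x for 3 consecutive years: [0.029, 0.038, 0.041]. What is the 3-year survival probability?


p_k = 1 - q_k for each year
Survival = product of (1 - q_k)
= 0.971 * 0.962 * 0.959
= 0.8958


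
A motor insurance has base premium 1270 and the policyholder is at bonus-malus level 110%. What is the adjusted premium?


adjusted = base * BM_level / 100
= 1270 * 110 / 100
= 1270 * 1.1
= 1397.0


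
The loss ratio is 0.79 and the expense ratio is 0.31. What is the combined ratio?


Combined ratio = loss ratio + expense ratio
= 0.79 + 0.31
= 1.1


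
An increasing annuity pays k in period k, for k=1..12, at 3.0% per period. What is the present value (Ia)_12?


(Ia)_n = sum_{k=1}^{n} k * v^k, v = 1/(1+i)
v = 0.970874
Sum computed term by term:
(Ia)_12 = 61.2022


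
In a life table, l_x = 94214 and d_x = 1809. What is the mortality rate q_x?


q_x = d_x / l_x
= 1809 / 94214
= 0.0192


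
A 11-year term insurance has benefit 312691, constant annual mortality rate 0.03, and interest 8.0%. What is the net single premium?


NSP = benefit * sum_{k=0}^{n-1} k_p_x * q * v^(k+1)
With constant q=0.03, v=0.925926
Sum = 0.18906
NSP = 312691 * 0.18906
= 59117.3169


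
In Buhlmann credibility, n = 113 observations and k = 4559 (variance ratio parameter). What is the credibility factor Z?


Z = n / (n + k)
= 113 / (113 + 4559)
= 113 / 4672
= 0.0242


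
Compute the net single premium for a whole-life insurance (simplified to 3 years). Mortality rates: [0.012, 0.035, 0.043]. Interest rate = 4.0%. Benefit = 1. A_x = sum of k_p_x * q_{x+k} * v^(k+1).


v = 0.961538
Year 0: k_p_x=1.0, q=0.012, term=0.011538
Year 1: k_p_x=0.988, q=0.035, term=0.031971
Year 2: k_p_x=0.95342, q=0.043, term=0.036446
A_x = 0.08


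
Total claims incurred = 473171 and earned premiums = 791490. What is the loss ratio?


Loss ratio = claims / premiums
= 473171 / 791490
= 0.5978


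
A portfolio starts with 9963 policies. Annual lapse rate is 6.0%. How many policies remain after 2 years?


remaining = initial * (1 - lapse)^years
= 9963 * (1 - 0.06)^2
= 9963 * 0.8836
= 8803.3068


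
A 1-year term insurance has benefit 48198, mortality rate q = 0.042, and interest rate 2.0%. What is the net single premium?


NSP = benefit * q * v
v = 1/(1+i) = 0.980392
NSP = 48198 * 0.042 * 0.980392
= 1984.6235


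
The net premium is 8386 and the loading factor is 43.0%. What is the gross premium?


Gross = net * (1 + loading)
= 8386 * (1 + 0.43)
= 8386 * 1.43
= 11991.98


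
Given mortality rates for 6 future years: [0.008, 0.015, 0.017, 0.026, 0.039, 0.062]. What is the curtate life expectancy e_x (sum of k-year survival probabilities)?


e_x = sum_{k=1}^{n} k_p_x
k_p_x values:
  1_p_x = 0.992
  2_p_x = 0.97712
  3_p_x = 0.960509
  4_p_x = 0.935536
  5_p_x = 0.89905
  6_p_x = 0.843309
e_x = 5.6075


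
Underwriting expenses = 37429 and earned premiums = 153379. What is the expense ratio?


Expense ratio = expenses / premiums
= 37429 / 153379
= 0.244


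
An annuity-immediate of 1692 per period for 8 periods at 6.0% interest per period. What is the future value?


FV = PMT * ((1+i)^n - 1) / i
= 1692 * ((1.06)^8 - 1) / 0.06
= 1692 * (1.593848 - 1) / 0.06
= 16746.5157


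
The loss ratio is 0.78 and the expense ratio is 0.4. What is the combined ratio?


Combined ratio = loss ratio + expense ratio
= 0.78 + 0.4
= 1.18


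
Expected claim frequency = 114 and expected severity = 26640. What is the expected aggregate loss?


E[S] = E[N] * E[X]
= 114 * 26640
= 3.0370e+06


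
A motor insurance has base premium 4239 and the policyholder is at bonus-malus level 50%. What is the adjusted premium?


adjusted = base * BM_level / 100
= 4239 * 50 / 100
= 4239 * 0.5
= 2119.5


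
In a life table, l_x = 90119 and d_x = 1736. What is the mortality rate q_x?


q_x = d_x / l_x
= 1736 / 90119
= 0.0193


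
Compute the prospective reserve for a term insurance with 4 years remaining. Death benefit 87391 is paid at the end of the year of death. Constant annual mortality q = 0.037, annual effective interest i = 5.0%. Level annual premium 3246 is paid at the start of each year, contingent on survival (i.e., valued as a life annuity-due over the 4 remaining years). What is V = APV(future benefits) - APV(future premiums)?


v = 1/(1+i) = 0.952381
APV(future benefits) per unit = sum_{k=0}^{3} k_p_x * q * v^(k+1) = 0.124382
APV(future benefits) = 87391 * 0.124382 = 10869.8368
Life annuity-due factor ä_{x:4} = sum_{k=0}^{3} k_p_x * v^k = 3.52975
APV(future premiums) = 3246 * 3.52975 = 11457.567
V = 10869.8368 - 11457.567
= -587.7302


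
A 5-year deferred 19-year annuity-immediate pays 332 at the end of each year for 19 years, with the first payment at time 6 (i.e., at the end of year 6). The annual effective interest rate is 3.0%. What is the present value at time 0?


PV at time 5 of the 19-year annuity-immediate:
a_n = 332 * (1-(1+0.03)^(-19))/0.03 = 4755.5013
Discount back 5 years to time 0:
PV = 4755.5013 * (1+0.03)^(-5)
= 4755.5013 * 0.862609
= 4102.1372


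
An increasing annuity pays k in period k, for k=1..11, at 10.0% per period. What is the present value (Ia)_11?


(Ia)_n = sum_{k=1}^{n} k * v^k, v = 1/(1+i)
v = 0.909091
Sum computed term by term:
(Ia)_11 = 32.8913


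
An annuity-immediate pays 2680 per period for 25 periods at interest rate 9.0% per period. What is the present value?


PV = PMT * (1 - (1+i)^(-n)) / i
= 2680 * (1 - (1+0.09)^(-25)) / 0.09
= 2680 * (1 - 0.115968) / 0.09
= 2680 * 9.82258
= 26324.5133


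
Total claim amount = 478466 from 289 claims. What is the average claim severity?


severity = total / number
= 478466 / 289
= 1655.5917


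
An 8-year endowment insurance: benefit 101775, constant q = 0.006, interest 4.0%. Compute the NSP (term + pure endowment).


Term component = 4031.0223
Pure endowment = 8_p_x * v^8 * benefit = 0.952996 * 0.73069 * 101775 = 70870.4959
NSP = 74901.5182


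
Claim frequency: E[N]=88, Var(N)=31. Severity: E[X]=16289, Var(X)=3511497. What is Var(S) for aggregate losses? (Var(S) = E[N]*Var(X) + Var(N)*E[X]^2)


Var(S) = E[N]*Var(X) + Var(N)*E[X]^2
= 88*3511497 + 31*16289^2
= 309011736 + 8225277151
= 8.5343e+09


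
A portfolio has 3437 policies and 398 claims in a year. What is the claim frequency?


frequency = claims / policies
= 398 / 3437
= 0.1158


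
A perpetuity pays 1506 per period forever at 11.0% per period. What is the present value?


PV = PMT / i
= 1506 / 0.11
= 13690.9091


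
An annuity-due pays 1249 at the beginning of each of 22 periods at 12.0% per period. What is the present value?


PV_due = PMT * (1-(1+i)^(-n))/i * (1+i)
PV_immediate = 9548.1625
PV_due = 9548.1625 * 1.12
= 10693.942


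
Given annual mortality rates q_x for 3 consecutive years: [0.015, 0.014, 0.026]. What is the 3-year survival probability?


p_k = 1 - q_k for each year
Survival = product of (1 - q_k)
= 0.985 * 0.986 * 0.974
= 0.946


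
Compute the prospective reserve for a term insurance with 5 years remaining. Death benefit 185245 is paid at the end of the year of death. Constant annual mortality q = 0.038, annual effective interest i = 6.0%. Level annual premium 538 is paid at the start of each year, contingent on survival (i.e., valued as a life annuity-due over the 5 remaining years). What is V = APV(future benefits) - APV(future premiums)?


v = 1/(1+i) = 0.943396
APV(future benefits) per unit = sum_{k=0}^{4} k_p_x * q * v^(k+1) = 0.149027
APV(future benefits) = 185245 * 0.149027 = 27606.5056
Life annuity-due factor ä_{x:5} = sum_{k=0}^{4} k_p_x * v^k = 4.157069
APV(future premiums) = 538 * 4.157069 = 2236.503
V = 27606.5056 - 2236.503
= 25370.0026


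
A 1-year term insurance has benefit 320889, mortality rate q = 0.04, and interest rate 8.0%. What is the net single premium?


NSP = benefit * q * v
v = 1/(1+i) = 0.925926
NSP = 320889 * 0.04 * 0.925926
= 11884.7778


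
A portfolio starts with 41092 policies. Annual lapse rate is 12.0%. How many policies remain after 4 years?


remaining = initial * (1 - lapse)^years
= 41092 * (1 - 0.12)^4
= 41092 * 0.599695
= 24642.6817


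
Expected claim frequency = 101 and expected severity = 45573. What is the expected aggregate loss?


E[S] = E[N] * E[X]
= 101 * 45573
= 4.6029e+06


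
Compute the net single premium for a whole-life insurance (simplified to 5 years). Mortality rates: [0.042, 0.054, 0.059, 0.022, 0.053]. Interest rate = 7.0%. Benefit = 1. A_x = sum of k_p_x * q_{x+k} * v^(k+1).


v = 0.934579
Year 0: k_p_x=1.0, q=0.042, term=0.039252
Year 1: k_p_x=0.958, q=0.054, term=0.045185
Year 2: k_p_x=0.906268, q=0.059, term=0.043647
Year 3: k_p_x=0.852798, q=0.022, term=0.014313
Year 4: k_p_x=0.834037, q=0.053, term=0.031517
A_x = 0.1739


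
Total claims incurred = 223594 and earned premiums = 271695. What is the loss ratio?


Loss ratio = claims / premiums
= 223594 / 271695
= 0.823


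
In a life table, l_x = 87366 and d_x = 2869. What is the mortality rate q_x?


q_x = d_x / l_x
= 2869 / 87366
= 0.0328


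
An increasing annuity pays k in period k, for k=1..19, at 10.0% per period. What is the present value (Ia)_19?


(Ia)_n = sum_{k=1}^{n} k * v^k, v = 1/(1+i)
v = 0.909091
Sum computed term by term:
(Ia)_19 = 60.9476


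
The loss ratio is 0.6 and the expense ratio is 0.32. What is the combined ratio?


Combined ratio = loss ratio + expense ratio
= 0.6 + 0.32
= 0.92


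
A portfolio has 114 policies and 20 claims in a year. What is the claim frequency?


frequency = claims / policies
= 20 / 114
= 0.1754


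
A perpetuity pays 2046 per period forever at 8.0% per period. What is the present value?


PV = PMT / i
= 2046 / 0.08
= 25575.0


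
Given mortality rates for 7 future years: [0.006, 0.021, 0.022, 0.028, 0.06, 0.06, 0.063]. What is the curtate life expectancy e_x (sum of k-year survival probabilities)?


e_x = sum_{k=1}^{n} k_p_x
k_p_x values:
  1_p_x = 0.994
  2_p_x = 0.973126
  3_p_x = 0.951717
  4_p_x = 0.925069
  5_p_x = 0.869565
  6_p_x = 0.817391
  7_p_x = 0.765895
e_x = 6.2968


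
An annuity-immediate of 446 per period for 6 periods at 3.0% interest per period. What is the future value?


FV = PMT * ((1+i)^n - 1) / i
= 446 * ((1.03)^6 - 1) / 0.03
= 446 * (1.194052 - 1) / 0.03
= 2884.9108


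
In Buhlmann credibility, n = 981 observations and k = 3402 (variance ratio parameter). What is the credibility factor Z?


Z = n / (n + k)
= 981 / (981 + 3402)
= 981 / 4383
= 0.2238


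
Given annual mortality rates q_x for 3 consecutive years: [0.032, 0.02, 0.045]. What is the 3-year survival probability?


p_k = 1 - q_k for each year
Survival = product of (1 - q_k)
= 0.968 * 0.98 * 0.955
= 0.906


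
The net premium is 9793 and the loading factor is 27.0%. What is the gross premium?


Gross = net * (1 + loading)
= 9793 * (1 + 0.27)
= 9793 * 1.27
= 12437.11


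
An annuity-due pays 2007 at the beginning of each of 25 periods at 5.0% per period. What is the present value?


PV_due = PMT * (1-(1+i)^(-n))/i * (1+i)
PV_immediate = 28286.5467
PV_due = 28286.5467 * 1.05
= 29700.8741


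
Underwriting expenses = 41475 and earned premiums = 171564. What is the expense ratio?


Expense ratio = expenses / premiums
= 41475 / 171564
= 0.2417


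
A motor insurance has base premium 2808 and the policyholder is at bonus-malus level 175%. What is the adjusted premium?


adjusted = base * BM_level / 100
= 2808 * 175 / 100
= 2808 * 1.75
= 4914.0


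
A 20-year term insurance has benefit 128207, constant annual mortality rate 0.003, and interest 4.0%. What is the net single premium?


NSP = benefit * sum_{k=0}^{n-1} k_p_x * q * v^(k+1)
With constant q=0.003, v=0.961538
Sum = 0.039783
NSP = 128207 * 0.039783
= 5100.5192


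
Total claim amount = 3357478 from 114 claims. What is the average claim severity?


severity = total / number
= 3357478 / 114
= 29451.5614


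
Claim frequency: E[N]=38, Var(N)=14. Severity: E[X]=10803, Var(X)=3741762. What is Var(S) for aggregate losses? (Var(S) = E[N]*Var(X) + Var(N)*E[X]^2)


Var(S) = E[N]*Var(X) + Var(N)*E[X]^2
= 38*3741762 + 14*10803^2
= 142186956 + 1633867326
= 1.7761e+09


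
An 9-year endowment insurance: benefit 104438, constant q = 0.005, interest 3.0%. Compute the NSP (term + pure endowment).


Term component = 3989.3859
Pure endowment = 9_p_x * v^9 * benefit = 0.95589 * 0.766417 * 104438 = 76512.2989
NSP = 80501.6847


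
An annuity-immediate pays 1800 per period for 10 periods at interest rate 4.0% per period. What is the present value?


PV = PMT * (1 - (1+i)^(-n)) / i
= 1800 * (1 - (1+0.04)^(-10)) / 0.04
= 1800 * (1 - 0.675564) / 0.04
= 1800 * 8.110896
= 14599.6124


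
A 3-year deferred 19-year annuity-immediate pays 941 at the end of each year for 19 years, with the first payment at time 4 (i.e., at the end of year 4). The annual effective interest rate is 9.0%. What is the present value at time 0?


PV at time 3 of the 19-year annuity-immediate:
a_n = 941 * (1-(1+0.09)^(-19))/0.09 = 8422.058
Discount back 3 years to time 0:
PV = 8422.058 * (1+0.09)^(-3)
= 8422.058 * 0.772183
= 6503.3741


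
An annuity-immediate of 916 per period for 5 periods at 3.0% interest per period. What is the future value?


FV = PMT * ((1+i)^n - 1) / i
= 916 * ((1.03)^5 - 1) / 0.03
= 916 * (1.159274 - 1) / 0.03
= 4863.1684


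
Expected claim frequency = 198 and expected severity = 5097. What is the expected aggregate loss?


E[S] = E[N] * E[X]
= 198 * 5097
= 1.0092e+06


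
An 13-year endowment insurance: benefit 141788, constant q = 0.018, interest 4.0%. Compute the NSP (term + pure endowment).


Term component = 23134.2551
Pure endowment = 13_p_x * v^13 * benefit = 0.789677 * 0.600574 * 141788 = 67244.2891
NSP = 90378.5442


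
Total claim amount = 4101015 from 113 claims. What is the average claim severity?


severity = total / number
= 4101015 / 113
= 36292.1681


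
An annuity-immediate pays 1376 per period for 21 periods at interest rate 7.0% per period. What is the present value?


PV = PMT * (1 - (1+i)^(-n)) / i
= 1376 * (1 - (1+0.07)^(-21)) / 0.07
= 1376 * (1 - 0.241513) / 0.07
= 1376 * 10.835527
= 14909.6856


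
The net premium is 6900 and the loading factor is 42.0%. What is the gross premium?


Gross = net * (1 + loading)
= 6900 * (1 + 0.42)
= 6900 * 1.42
= 9798.0


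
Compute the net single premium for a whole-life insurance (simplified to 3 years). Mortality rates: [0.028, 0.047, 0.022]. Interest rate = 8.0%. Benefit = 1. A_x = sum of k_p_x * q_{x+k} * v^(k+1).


v = 0.925926
Year 0: k_p_x=1.0, q=0.028, term=0.025926
Year 1: k_p_x=0.972, q=0.047, term=0.039167
Year 2: k_p_x=0.926316, q=0.022, term=0.016177
A_x = 0.0813


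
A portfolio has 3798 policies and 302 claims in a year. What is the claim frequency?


frequency = claims / policies
= 302 / 3798
= 0.0795


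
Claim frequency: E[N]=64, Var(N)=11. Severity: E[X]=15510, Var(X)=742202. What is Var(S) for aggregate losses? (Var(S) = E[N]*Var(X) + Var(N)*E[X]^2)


Var(S) = E[N]*Var(X) + Var(N)*E[X]^2
= 64*742202 + 11*15510^2
= 47500928 + 2646161100
= 2.6937e+09


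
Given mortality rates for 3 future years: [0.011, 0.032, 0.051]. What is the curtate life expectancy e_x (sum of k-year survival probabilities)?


e_x = sum_{k=1}^{n} k_p_x
k_p_x values:
  1_p_x = 0.989
  2_p_x = 0.957352
  3_p_x = 0.908527
e_x = 2.8549


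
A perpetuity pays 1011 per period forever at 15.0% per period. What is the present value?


PV = PMT / i
= 1011 / 0.15
= 6740.0


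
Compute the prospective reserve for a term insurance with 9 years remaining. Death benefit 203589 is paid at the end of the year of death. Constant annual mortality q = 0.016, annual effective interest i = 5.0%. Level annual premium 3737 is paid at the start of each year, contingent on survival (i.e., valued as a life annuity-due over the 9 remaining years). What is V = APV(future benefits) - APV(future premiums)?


v = 1/(1+i) = 0.952381
APV(future benefits) per unit = sum_{k=0}^{8} k_p_x * q * v^(k+1) = 0.10727
APV(future benefits) = 203589 * 0.10727 = 21839.0833
Life annuity-due factor ä_{x:9} = sum_{k=0}^{8} k_p_x * v^k = 7.039623
APV(future premiums) = 3737 * 7.039623 = 26307.0718
V = 21839.0833 - 26307.0718
= -4467.9885


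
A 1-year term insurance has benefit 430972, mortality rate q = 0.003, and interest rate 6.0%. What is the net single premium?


NSP = benefit * q * v
v = 1/(1+i) = 0.943396
NSP = 430972 * 0.003 * 0.943396
= 1219.7321


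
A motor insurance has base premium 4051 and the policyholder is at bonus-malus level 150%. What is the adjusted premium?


adjusted = base * BM_level / 100
= 4051 * 150 / 100
= 4051 * 1.5
= 6076.5


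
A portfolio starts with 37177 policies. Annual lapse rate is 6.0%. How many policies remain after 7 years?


remaining = initial * (1 - lapse)^years
= 37177 * (1 - 0.06)^7
= 37177 * 0.648478
= 24108.4515


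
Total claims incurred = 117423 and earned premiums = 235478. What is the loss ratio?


Loss ratio = claims / premiums
= 117423 / 235478
= 0.4987


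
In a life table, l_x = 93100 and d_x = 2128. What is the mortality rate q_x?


q_x = d_x / l_x
= 2128 / 93100
= 0.0229


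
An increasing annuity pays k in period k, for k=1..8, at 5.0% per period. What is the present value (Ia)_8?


(Ia)_n = sum_{k=1}^{n} k * v^k, v = 1/(1+i)
v = 0.952381
Sum computed term by term:
(Ia)_8 = 27.4332


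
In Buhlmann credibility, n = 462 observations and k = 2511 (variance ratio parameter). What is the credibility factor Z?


Z = n / (n + k)
= 462 / (462 + 2511)
= 462 / 2973
= 0.1554


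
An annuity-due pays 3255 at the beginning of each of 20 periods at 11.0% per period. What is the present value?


PV_due = PMT * (1-(1+i)^(-n))/i * (1+i)
PV_immediate = 25920.633
PV_due = 25920.633 * 1.11
= 28771.9027


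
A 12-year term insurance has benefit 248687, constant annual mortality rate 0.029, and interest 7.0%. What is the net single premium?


NSP = benefit * sum_{k=0}^{n-1} k_p_x * q * v^(k+1)
With constant q=0.029, v=0.934579
Sum = 0.201563
NSP = 248687 * 0.201563
= 50125.9813


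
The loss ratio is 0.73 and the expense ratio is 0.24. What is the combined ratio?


Combined ratio = loss ratio + expense ratio
= 0.73 + 0.24
= 0.97


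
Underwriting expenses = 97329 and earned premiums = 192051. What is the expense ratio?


Expense ratio = expenses / premiums
= 97329 / 192051
= 0.5068


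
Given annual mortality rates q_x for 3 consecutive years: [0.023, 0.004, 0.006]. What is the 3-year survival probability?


p_k = 1 - q_k for each year
Survival = product of (1 - q_k)
= 0.977 * 0.996 * 0.994
= 0.9673


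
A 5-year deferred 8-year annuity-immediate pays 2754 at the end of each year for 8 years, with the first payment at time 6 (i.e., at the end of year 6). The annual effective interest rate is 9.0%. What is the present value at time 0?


PV at time 5 of the 8-year annuity-immediate:
a_n = 2754 * (1-(1+0.09)^(-8))/0.09 = 15242.8918
Discount back 5 years to time 0:
PV = 15242.8918 * (1+0.09)^(-5)
= 15242.8918 * 0.649931
= 9906.8338


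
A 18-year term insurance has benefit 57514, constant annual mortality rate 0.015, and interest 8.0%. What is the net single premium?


NSP = benefit * sum_{k=0}^{n-1} k_p_x * q * v^(k+1)
With constant q=0.015, v=0.925926
Sum = 0.127793
NSP = 57514 * 0.127793
= 7349.884


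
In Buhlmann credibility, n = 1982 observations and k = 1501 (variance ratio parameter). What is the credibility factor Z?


Z = n / (n + k)
= 1982 / (1982 + 1501)
= 1982 / 3483
= 0.569


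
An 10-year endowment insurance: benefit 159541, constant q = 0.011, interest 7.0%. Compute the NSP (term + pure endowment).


Term component = 11805.4215
Pure endowment = 10_p_x * v^10 * benefit = 0.895288 * 0.508349 * 159541 = 72610.1692
NSP = 84415.5907


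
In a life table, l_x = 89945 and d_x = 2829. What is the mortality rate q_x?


q_x = d_x / l_x
= 2829 / 89945
= 0.0315


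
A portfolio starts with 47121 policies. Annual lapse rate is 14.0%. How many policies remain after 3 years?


remaining = initial * (1 - lapse)^years
= 47121 * (1 - 0.14)^3
= 47121 * 0.636056
= 29971.5948


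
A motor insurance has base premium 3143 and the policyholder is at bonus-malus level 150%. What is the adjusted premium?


adjusted = base * BM_level / 100
= 3143 * 150 / 100
= 3143 * 1.5
= 4714.5


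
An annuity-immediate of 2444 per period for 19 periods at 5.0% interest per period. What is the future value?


FV = PMT * ((1+i)^n - 1) / i
= 2444 * ((1.05)^19 - 1) / 0.05
= 2444 * (2.52695 - 1) / 0.05
= 74637.3255


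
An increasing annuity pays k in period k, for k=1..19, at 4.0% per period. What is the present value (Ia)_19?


(Ia)_n = sum_{k=1}^{n} k * v^k, v = 1/(1+i)
v = 0.961538
Sum computed term by term:
(Ia)_19 = 116.0273


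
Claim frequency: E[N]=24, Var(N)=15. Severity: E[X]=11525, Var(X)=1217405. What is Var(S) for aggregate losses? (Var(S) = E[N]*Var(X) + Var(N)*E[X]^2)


Var(S) = E[N]*Var(X) + Var(N)*E[X]^2
= 24*1217405 + 15*11525^2
= 29217720 + 1992384375
= 2.0216e+09


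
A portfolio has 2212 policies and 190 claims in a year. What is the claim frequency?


frequency = claims / policies
= 190 / 2212
= 0.0859


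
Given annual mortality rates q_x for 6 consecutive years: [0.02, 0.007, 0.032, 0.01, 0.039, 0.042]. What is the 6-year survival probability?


p_k = 1 - q_k for each year
Survival = product of (1 - q_k)
= 0.98 * 0.993 * 0.968 * 0.99 * 0.961 * 0.958
= 0.8586


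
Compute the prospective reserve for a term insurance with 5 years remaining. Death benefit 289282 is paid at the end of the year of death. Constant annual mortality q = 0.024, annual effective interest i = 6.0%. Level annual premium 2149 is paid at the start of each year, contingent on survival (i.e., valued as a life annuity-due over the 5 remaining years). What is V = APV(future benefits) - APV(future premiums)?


v = 1/(1+i) = 0.943396
APV(future benefits) per unit = sum_{k=0}^{4} k_p_x * q * v^(k+1) = 0.096632
APV(future benefits) = 289282 * 0.096632 = 27953.7881
Life annuity-due factor ä_{x:5} = sum_{k=0}^{4} k_p_x * v^k = 4.267897
APV(future premiums) = 2149 * 4.267897 = 9171.7096
V = 27953.7881 - 9171.7096
= 18782.0785


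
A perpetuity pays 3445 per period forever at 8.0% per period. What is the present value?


PV = PMT / i
= 3445 / 0.08
= 43062.5


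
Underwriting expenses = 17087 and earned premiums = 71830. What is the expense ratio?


Expense ratio = expenses / premiums
= 17087 / 71830
= 0.2379


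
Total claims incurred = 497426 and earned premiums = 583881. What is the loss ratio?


Loss ratio = claims / premiums
= 497426 / 583881
= 0.8519


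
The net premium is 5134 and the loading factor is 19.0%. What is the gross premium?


Gross = net * (1 + loading)
= 5134 * (1 + 0.19)
= 5134 * 1.19
= 6109.46


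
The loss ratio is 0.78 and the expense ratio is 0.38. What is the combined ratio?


Combined ratio = loss ratio + expense ratio
= 0.78 + 0.38
= 1.16


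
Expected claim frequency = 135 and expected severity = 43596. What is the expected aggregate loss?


E[S] = E[N] * E[X]
= 135 * 43596
= 5.8855e+06


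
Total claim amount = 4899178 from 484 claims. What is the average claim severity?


severity = total / number
= 4899178 / 484
= 10122.2686


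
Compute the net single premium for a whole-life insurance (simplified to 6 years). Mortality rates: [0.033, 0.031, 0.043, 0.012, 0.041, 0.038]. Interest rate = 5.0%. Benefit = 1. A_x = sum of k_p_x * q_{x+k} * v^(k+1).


v = 0.952381
Year 0: k_p_x=1.0, q=0.033, term=0.031429
Year 1: k_p_x=0.967, q=0.031, term=0.02719
Year 2: k_p_x=0.937023, q=0.043, term=0.034806
Year 3: k_p_x=0.896731, q=0.012, term=0.008853
Year 4: k_p_x=0.88597, q=0.041, term=0.028461
Year 5: k_p_x=0.849645, q=0.038, term=0.024093
A_x = 0.1548


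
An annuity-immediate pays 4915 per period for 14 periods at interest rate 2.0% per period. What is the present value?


PV = PMT * (1 - (1+i)^(-n)) / i
= 4915 * (1 - (1+0.02)^(-14)) / 0.02
= 4915 * (1 - 0.757875) / 0.02
= 4915 * 12.106249
= 59502.2127


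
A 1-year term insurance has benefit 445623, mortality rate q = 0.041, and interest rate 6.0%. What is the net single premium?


NSP = benefit * q * v
v = 1/(1+i) = 0.943396
NSP = 445623 * 0.041 * 0.943396
= 17236.3613


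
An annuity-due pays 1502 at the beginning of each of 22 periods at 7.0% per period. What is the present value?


PV_due = PMT * (1-(1+i)^(-n))/i * (1+i)
PV_immediate = 16613.9832
PV_due = 16613.9832 * 1.07
= 17776.9621


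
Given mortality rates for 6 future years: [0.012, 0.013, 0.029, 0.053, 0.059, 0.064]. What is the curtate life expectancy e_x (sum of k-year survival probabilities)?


e_x = sum_{k=1}^{n} k_p_x
k_p_x values:
  1_p_x = 0.988
  2_p_x = 0.975156
  3_p_x = 0.946876
  4_p_x = 0.896692
  5_p_x = 0.843787
  6_p_x = 0.789785
e_x = 5.4403


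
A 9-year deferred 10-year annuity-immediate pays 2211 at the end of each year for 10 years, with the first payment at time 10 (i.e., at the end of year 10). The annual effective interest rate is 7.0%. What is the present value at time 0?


PV at time 9 of the 10-year annuity-immediate:
a_n = 2211 * (1-(1+0.07)^(-10))/0.07 = 15529.1388
Discount back 9 years to time 0:
PV = 15529.1388 * (1+0.07)^(-9)
= 15529.1388 * 0.543934
= 8446.8226


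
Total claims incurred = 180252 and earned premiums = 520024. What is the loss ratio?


Loss ratio = claims / premiums
= 180252 / 520024
= 0.3466


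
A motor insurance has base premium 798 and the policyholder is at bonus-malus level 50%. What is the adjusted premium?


adjusted = base * BM_level / 100
= 798 * 50 / 100
= 798 * 0.5
= 399.0


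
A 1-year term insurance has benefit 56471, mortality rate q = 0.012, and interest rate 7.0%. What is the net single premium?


NSP = benefit * q * v
v = 1/(1+i) = 0.934579
NSP = 56471 * 0.012 * 0.934579
= 633.3196


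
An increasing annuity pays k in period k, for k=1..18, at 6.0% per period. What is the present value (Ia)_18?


(Ia)_n = sum_{k=1}^{n} k * v^k, v = 1/(1+i)
v = 0.943396
Sum computed term by term:
(Ia)_18 = 86.1845


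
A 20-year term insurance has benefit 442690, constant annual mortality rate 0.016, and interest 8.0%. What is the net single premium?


NSP = benefit * sum_{k=0}^{n-1} k_p_x * q * v^(k+1)
With constant q=0.016, v=0.925926
Sum = 0.140768
NSP = 442690 * 0.140768
= 62316.6334


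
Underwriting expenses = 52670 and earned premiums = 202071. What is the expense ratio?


Expense ratio = expenses / premiums
= 52670 / 202071
= 0.2607


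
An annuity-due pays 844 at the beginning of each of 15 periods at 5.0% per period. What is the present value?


PV_due = PMT * (1-(1+i)^(-n))/i * (1+i)
PV_immediate = 8760.4314
PV_due = 8760.4314 * 1.05
= 9198.453


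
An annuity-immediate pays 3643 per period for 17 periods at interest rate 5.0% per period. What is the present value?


PV = PMT * (1 - (1+i)^(-n)) / i
= 3643 * (1 - (1+0.05)^(-17)) / 0.05
= 3643 * (1 - 0.436297) / 0.05
= 3643 * 11.274066
= 41071.4233


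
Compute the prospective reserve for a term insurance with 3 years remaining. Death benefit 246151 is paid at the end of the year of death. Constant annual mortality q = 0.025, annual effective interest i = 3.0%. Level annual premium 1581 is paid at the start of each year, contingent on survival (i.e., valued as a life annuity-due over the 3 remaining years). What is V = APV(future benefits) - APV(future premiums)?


v = 1/(1+i) = 0.970874
APV(future benefits) per unit = sum_{k=0}^{2} k_p_x * q * v^(k+1) = 0.068997
APV(future benefits) = 246151 * 0.068997 = 16983.5657
Life annuity-due factor ä_{x:3} = sum_{k=0}^{2} k_p_x * v^k = 2.842657
APV(future premiums) = 1581 * 2.842657 = 4494.241
V = 16983.5657 - 4494.241
= 12489.3247


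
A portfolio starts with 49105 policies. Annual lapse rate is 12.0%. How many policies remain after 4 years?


remaining = initial * (1 - lapse)^years
= 49105 * (1 - 0.12)^4
= 49105 * 0.599695
= 29448.0407


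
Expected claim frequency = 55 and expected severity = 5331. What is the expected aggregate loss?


E[S] = E[N] * E[X]
= 55 * 5331
= 293205


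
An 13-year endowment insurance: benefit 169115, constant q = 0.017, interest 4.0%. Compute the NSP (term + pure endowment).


Term component = 26198.5939
Pure endowment = 13_p_x * v^13 * benefit = 0.800195 * 0.600574 * 169115 = 81272.6556
NSP = 107471.2496


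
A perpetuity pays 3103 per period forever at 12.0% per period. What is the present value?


PV = PMT / i
= 3103 / 0.12
= 25858.3333


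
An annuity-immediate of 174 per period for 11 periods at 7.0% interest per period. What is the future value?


FV = PMT * ((1+i)^n - 1) / i
= 174 * ((1.07)^11 - 1) / 0.07
= 174 * (2.104852 - 1) / 0.07
= 2746.3463


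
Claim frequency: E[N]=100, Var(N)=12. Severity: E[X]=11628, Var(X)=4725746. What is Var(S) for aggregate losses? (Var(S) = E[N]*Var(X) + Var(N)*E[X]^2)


Var(S) = E[N]*Var(X) + Var(N)*E[X]^2
= 100*4725746 + 12*11628^2
= 472574600 + 1622524608
= 2.0951e+09


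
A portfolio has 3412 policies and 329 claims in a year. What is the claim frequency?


frequency = claims / policies
= 329 / 3412
= 0.0964


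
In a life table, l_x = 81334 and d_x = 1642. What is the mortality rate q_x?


q_x = d_x / l_x
= 1642 / 81334
= 0.0202


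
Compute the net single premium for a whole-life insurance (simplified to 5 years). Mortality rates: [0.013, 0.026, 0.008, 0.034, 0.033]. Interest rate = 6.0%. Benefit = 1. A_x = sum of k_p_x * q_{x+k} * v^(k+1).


v = 0.943396
Year 0: k_p_x=1.0, q=0.013, term=0.012264
Year 1: k_p_x=0.987, q=0.026, term=0.022839
Year 2: k_p_x=0.961338, q=0.008, term=0.006457
Year 3: k_p_x=0.953647, q=0.034, term=0.025683
Year 4: k_p_x=0.921223, q=0.033, term=0.022717
A_x = 0.09


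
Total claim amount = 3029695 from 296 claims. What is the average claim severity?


severity = total / number
= 3029695 / 296
= 10235.4561


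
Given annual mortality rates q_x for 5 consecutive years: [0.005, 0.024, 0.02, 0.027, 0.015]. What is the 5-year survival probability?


p_k = 1 - q_k for each year
Survival = product of (1 - q_k)
= 0.995 * 0.976 * 0.98 * 0.973 * 0.985
= 0.9121


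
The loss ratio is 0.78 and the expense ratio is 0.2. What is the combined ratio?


Combined ratio = loss ratio + expense ratio
= 0.78 + 0.2
= 0.98


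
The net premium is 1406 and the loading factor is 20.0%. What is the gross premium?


Gross = net * (1 + loading)
= 1406 * (1 + 0.2)
= 1406 * 1.2
= 1687.2


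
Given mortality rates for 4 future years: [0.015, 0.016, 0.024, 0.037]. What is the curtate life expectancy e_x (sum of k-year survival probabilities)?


e_x = sum_{k=1}^{n} k_p_x
k_p_x values:
  1_p_x = 0.985
  2_p_x = 0.96924
  3_p_x = 0.945978
  4_p_x = 0.910977
e_x = 3.8112


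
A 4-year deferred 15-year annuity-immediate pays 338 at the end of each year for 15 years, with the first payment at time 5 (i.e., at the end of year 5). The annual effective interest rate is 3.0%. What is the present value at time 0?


PV at time 4 of the 15-year annuity-immediate:
a_n = 338 * (1-(1+0.03)^(-15))/0.03 = 4035.0221
Discount back 4 years to time 0:
PV = 4035.0221 * (1+0.03)^(-4)
= 4035.0221 * 0.888487
= 3585.0648
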